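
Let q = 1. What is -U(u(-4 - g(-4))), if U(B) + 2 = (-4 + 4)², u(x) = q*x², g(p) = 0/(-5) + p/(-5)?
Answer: 2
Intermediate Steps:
g(p) = -p/5 (g(p) = 0*(-⅕) + p*(-⅕) = 0 - p/5 = -p/5)
u(x) = x² (u(x) = 1*x² = x²)
U(B) = -2 (U(B) = -2 + (-4 + 4)² = -2 + 0² = -2 + 0 = -2)
-U(u(-4 - g(-4))) = -1*(-2) = 2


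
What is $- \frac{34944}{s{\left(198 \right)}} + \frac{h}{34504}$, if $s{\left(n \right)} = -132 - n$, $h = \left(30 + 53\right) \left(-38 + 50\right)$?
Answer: $\frac{50251519}{474430} \approx 105.92$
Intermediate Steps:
$h = 996$ ($h = 83 \cdot 12 = 996$)
$- \frac{34944}{s{\left(198 \right)}} + \frac{h}{34504} = - \frac{34944}{-132 - 198} + \frac{996}{34504} = - \frac{34944}{-132 - 198} + 996 \cdot \frac{1}{34504} = - \frac{34944}{-330} + \frac{249}{8626} = \left(-34944\right) \left(- \frac{1}{330}\right) + \frac{249}{8626} = \frac{5824}{55} + \frac{249}{8626} = \frac{50251519}{474430}$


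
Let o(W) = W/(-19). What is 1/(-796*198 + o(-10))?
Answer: -19/2994542 ≈ -6.3449e-6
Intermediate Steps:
o(W) = -W/19 (o(W) = W*(-1/19) = -W/19)
1/(-796*198 + o(-10)) = 1/(-796*198 - 1/19*(-10)) = 1/(-157608 + 10/19) = 1/(-2994542/19) = -19/2994542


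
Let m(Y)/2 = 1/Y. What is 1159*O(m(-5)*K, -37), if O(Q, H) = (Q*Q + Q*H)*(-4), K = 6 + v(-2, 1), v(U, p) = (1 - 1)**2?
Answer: -10959504/25 ≈ -4.3838e+5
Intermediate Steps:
v(U, p) = 0 (v(U, p) = 0**2 = 0)
m(Y) = 2/Y
K = 6 (K = 6 + 0 = 6)
O(Q, H) = -4*Q**2 - 4*H*Q (O(Q, H) = (Q**2 + H*Q)*(-4) = -4*Q**2 - 4*H*Q)
1159*O(m(-5)*K, -37) = 1159*(-4*(2/(-5))*6*(-37 + (2/(-5))*6)) = 1159*(-4*(2*(-1/5))*6*(-37 + (2*(-1/5))*6)) = 1159*(-4*(-2/5*6)*(-37 - 2/5*6)) = 1159*(-4*(-12/5)*(-37 - 12/5)) = 1159*(-4*(-12/5)*(-197/5)) = 1159*(-9456/25) = -10959504/25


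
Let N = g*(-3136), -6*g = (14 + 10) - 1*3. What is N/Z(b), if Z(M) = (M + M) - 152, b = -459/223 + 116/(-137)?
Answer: -167663888/2410627 ≈ -69.552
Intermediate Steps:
g = -7/2 (g = -((14 + 10) - 1*3)/6 = -(24 - 3)/6 = -⅙*21 = -7/2 ≈ -3.5000)
b = -88751/30551 (b = -459*1/223 + 116*(-1/137) = -459/223 - 116/137 = -88751/30551 ≈ -2.9050)
Z(M) = -152 + 2*M (Z(M) = 2*M - 152 = -152 + 2*M)
N = 10976 (N = -7/2*(-3136) = 10976)
N/Z(b) = 10976/(-152 + 2*(-88751/30551)) = 10976/(-152 - 177502/30551) = 10976/(-4821254/30551) = 10976*(-30551/4821254) = -167663888/2410627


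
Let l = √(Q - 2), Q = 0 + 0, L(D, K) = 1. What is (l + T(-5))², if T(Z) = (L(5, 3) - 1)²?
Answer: -2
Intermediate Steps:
Q = 0
T(Z) = 0 (T(Z) = (1 - 1)² = 0² = 0)
l = I*√2 (l = √(0 - 2) = √(-2) = I*√2 ≈ 1.4142*I)
(l + T(-5))² = (I*√2 + 0)² = (I*√2)² = -2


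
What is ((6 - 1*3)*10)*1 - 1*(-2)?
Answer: 32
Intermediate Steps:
((6 - 1*3)*10)*1 - 1*(-2) = ((6 - 3)*10)*1 + 2 = (3*10)*1 + 2 = 30*1 + 2 = 30 + 2 = 32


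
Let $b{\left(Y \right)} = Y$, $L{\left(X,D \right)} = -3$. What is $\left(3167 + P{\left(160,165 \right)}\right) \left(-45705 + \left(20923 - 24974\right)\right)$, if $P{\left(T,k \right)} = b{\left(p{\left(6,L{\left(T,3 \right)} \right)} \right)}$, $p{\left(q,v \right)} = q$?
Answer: $-157875788$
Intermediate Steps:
$P{\left(T,k \right)} = 6$
$\left(3167 + P{\left(160,165 \right)}\right) \left(-45705 + \left(20923 - 24974\right)\right) = \left(3167 + 6\right) \left(-45705 + \left(20923 - 24974\right)\right) = 3173 \left(-45705 - 4051\right) = 3173 \left(-49756\right) = -157875788$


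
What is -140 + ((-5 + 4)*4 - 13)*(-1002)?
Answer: 16894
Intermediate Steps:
-140 + ((-5 + 4)*4 - 13)*(-1002) = -140 + (-1*4 - 13)*(-1002) = -140 + (-4 - 13)*(-1002) = -140 - 17*(-1002) = -140 + 17034 = 16894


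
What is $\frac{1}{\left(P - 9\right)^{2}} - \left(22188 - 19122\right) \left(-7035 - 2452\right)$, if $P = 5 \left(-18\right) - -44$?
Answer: $\frac{87988604551}{3025} \approx 2.9087 \cdot 10^{7}$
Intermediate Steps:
$P = -46$ ($P = -90 + 44 = -46$)
$\frac{1}{\left(P - 9\right)^{2}} - \left(22188 - 19122\right) \left(-7035 - 2452\right) = \frac{1}{\left(-46 - 9\right)^{2}} - \left(22188 - 19122\right) \left(-7035 - 2452\right) = \frac{1}{\left(-55\right)^{2}} - 3066 \left(-9487\right) = \frac{1}{3025} - -29087142 = \frac{1}{3025} + 29087142 = \frac{87988604551}{3025}$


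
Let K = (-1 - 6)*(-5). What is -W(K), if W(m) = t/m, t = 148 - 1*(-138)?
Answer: -286/35 ≈ -8.1714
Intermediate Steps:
t = 286 (t = 148 + 138 = 286)
K = 35 (K = -7*(-5) = 35)
W(m) = 286/m
-W(K) = -286/35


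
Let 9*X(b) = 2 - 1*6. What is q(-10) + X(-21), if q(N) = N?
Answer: -94/9 ≈ -10.444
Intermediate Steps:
X(b) = -4/9 (X(b) = (2 - 1*6)/9 = (2 - 6)/9 = (⅑)*(-4) = -4/9)
q(-10) + X(-21) = -10 - 4/9 = -94/9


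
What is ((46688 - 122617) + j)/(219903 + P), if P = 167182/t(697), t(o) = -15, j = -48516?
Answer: -1866675/3131363 ≈ -0.59612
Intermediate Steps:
P = -167182/15 (P = 167182/(-15) = 167182*(-1/15) = -167182/15 ≈ -11145.)
((46688 - 122617) + j)/(219903 + P) = ((46688 - 122617) - 48516)/(219903 - 167182/15) = (-75929 - 48516)/(3131363/15) = -124445*15/3131363 = -1866675/3131363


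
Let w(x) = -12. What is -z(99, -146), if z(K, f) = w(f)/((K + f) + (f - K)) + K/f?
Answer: 93/146 ≈ 0.63699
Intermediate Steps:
z(K, f) = -6/f + K/f (z(K, f) = -12/((K + f) + (f - K)) + K/f = -12*1/(2*f) + K/f = -6/f + K/f)
-z(99, -146) = -(-6 + 99)/(-146) = -(-1)*93/146 = -1*(-93/146) = 93/146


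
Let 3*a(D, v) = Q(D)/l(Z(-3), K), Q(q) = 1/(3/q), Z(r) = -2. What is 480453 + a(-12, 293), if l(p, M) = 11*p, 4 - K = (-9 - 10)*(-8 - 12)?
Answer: 15854951/33 ≈ 4.8045e+5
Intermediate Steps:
K = -376 (K = 4 - (-9 - 10)*(-8 - 12) = 4 - (-19)*(-20) = 4 - 1*380 = 4 - 380 = -376)
Q(q) = q/3
a(D, v) = -D/198 (a(D, v) = ((D/3)/((11*(-2))))/3 = ((D/3)/(-22))/3 = ((D/3)*(-1/22))/3 = (-D/66)/3 = -D/198)
480453 + a(-12, 293) = 480453 - 1/198*(-12) = 480453 + 2/33 = 15854951/33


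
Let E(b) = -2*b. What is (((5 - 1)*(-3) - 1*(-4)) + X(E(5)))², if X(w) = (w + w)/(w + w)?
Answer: 49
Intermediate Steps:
X(w) = 1 (X(w) = (2*w)/((2*w)) = (2*w)*(1/(2*w)) = 1)
(((5 - 1)*(-3) - 1*(-4)) + X(E(5)))² = (((5 - 1)*(-3) - 1*(-4)) + 1)² = ((4*(-3) + 4) + 1)² = ((-12 + 4) + 1)² = (-8 + 1)² = (-7)² = 49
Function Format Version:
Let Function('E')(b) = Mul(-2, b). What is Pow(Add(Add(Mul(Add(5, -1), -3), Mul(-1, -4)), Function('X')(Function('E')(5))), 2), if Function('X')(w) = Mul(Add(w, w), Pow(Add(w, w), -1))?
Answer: 49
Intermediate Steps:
Function('X')(w) = 1 (Function('X')(w) = Mul(Mul(2, w), Pow(Mul(2, w), -1)) = Mul(Mul(2, w), Mul(Rational(1, 2), Pow(w, -1))) = 1)
Pow(Add(Add(Mul(Add(5, -1), -3), Mul(-1, -4)), Function('X')(Function('E')(5))), 2) = Pow(Add(Add(Mul(Add(5, -1), -3), Mul(-1, -4)), 1), 2) = Pow(Add(Add(Mul(4, -3), 4), 1), 2) = Pow(Add(Add(-12, 4), 1), 2) = Pow(Add(-8, 1), 2) = Pow(-7, 2) = 49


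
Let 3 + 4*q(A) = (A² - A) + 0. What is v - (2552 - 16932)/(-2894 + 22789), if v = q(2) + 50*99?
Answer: 78791725/15916 ≈ 4950.5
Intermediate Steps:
q(A) = -¾ - A/4 + A²/4 (q(A) = -¾ + ((A² - A) + 0)/4 = -¾ + (A² - A)/4 = -¾ + (-A/4 + A²/4) = -¾ - A/4 + A²/4)
v = 19799/4 (v = (-¾ - ¼*2 + (¼)*2²) + 50*99 = (-¾ - ½ + (¼)*4) + 4950 = (-¾ - ½ + 1) + 4950 = -¼ + 4950 = 19799/4 ≈ 4949.8)
v - (2552 - 16932)/(-2894 + 22789) = 19799/4 - (2552 - 16932)/(-2894 + 22789) = 19799/4 - (-14380)/19895 = 19799/4 - 1*(-2876/3979) = 19799/4 + 2876/3979 = 78791725/15916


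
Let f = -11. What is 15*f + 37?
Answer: -128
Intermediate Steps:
15*f + 37 = 15*(-11) + 37 = -165 + 37 = -128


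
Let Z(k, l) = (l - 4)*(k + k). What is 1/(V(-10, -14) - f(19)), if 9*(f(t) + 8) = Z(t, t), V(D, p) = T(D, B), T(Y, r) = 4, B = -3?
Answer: -3/154 ≈ -0.019481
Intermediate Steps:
V(D, p) = 4
Z(k, l) = 2*k*(-4 + l) (Z(k, l) = (-4 + l)*(2*k) = 2*k*(-4 + l))
f(t) = -8 + 2*t*(-4 + t)/9 (f(t) = -8 + (2*t*(-4 + t))/9 = -8 + 2*t*(-4 + t)/9)
1/(V(-10, -14) - f(19)) = 1/(4 - (-8 + (2/9)*19*(-4 + 19))) = 1/(4 - (-8 + (2/9)*19*15)) = 1/(4 - (-8 + 190/3)) = 1/(4 - 1*166/3) = 1/(4 - 166/3) = 1/(-154/3) = -3/154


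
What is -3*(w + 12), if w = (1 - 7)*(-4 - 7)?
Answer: -234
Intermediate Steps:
w = 66 (w = -6*(-11) = 66)
-3*(w + 12) = -3*(66 + 12) = -3*78 = -234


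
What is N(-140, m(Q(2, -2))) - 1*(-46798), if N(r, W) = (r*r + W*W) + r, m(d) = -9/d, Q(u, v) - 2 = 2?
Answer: 1060209/16 ≈ 66263.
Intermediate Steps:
Q(u, v) = 4 (Q(u, v) = 2 + 2 = 4)
N(r, W) = r + W² + r² (N(r, W) = (r² + W²) + r = (W² + r²) + r = r + W² + r²)
N(-140, m(Q(2, -2))) - 1*(-46798) = (-140 + (-9/4)² + (-140)²) - 1*(-46798) = (-140 + (-9*¼)² + 19600) + 46798 = (-140 + (-9/4)² + 19600) + 46798 = (-140 + 81/16 + 19600) + 46798 = 311441/16 + 46798 = 1060209/16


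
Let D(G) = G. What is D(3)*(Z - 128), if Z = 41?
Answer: -261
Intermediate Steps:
D(3)*(Z - 128) = 3*(41 - 128) = 3*(-87) = -261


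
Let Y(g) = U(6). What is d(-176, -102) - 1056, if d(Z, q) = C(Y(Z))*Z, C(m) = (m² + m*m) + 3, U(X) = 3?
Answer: -4752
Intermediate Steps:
Y(g) = 3
C(m) = 3 + 2*m² (C(m) = (m² + m²) + 3 = 2*m² + 3 = 3 + 2*m²)
d(Z, q) = 21*Z (d(Z, q) = (3 + 2*3²)*Z = (3 + 2*9)*Z = (3 + 18)*Z = 21*Z)
d(-176, -102) - 1056 = 21*(-176) - 1056 = -3696 - 1056 = -4752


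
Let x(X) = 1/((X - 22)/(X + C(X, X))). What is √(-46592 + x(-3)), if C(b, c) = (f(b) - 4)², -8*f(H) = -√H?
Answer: √(-74548029 + 64*I*√3)/40 ≈ 0.00016048 + 215.85*I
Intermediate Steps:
f(H) = √H/8 (f(H) = -(-1)*√H/8 = √H/8)
C(b, c) = (-4 + √b/8)² (C(b, c) = (√b/8 - 4)² = (-4 + √b/8)²)
x(X) = (X + (-32 + √X)²/64)/(-22 + X) (x(X) = 1/((X - 22)/(X + (-32 + √X)²/64)) = 1/((-22 + X)/(X + (-32 + √X)²/64)) = (X + (-32 + √X)²/64)/(-22 + X))
√(-46592 + x(-3)) = √(-46592 + (-3 + (-32 + √(-3))²/64)/(-22 - 3)) = √(-46592 + (-3 + (-32 + I*√3)²/64)/(-25)) = √(-46592 - (-3 + (-32 + I*√3)²/64)/25) = √(-46592 + (3/25 - (-32 + I*√3)²/1600)) = √(-1164797/25 - (-32 + I*√3)²/1600)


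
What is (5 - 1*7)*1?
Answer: -2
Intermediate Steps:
(5 - 1*7)*1 = (5 - 7)*1 = -2*1 = -2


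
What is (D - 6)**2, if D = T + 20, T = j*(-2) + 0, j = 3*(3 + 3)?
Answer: 484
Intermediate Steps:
j = 18 (j = 3*6 = 18)
T = -36 (T = 18*(-2) + 0 = -36 + 0 = -36)
D = -16 (D = -36 + 20 = -16)
(D - 6)**2 = (-16 - 6)**2 = (-22)**2 = 484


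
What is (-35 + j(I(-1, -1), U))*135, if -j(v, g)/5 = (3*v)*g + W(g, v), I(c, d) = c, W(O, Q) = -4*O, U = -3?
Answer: -18900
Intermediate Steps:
j(v, g) = 20*g - 15*g*v (j(v, g) = -5*((3*v)*g - 4*g) = -5*(3*g*v - 4*g) = -5*(-4*g + 3*g*v) = 20*g - 15*g*v)
(-35 + j(I(-1, -1), U))*135 = (-35 + 5*(-3)*(4 - 3*(-1)))*135 = (-35 + 5*(-3)*(4 + 3))*135 = (-35 + 5*(-3)*7)*135 = (-35 - 105)*135 = -140*135 = -18900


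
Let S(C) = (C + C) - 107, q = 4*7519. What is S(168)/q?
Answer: 229/30076 ≈ 0.0076140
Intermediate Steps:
q = 30076
S(C) = -107 + 2*C (S(C) = 2*C - 107 = -107 + 2*C)
S(168)/q = (-107 + 2*168)/30076 = (-107 + 336)*(1/30076) = 229*(1/30076) = 229/30076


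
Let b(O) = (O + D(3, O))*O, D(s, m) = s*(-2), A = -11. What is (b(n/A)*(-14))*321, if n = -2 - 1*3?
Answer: 1370670/121 ≈ 11328.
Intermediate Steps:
D(s, m) = -2*s
n = -5 (n = -2 - 3 = -5)
b(O) = O*(-6 + O) (b(O) = (O - 2*3)*O = (O - 6)*O = (-6 + O)*O = O*(-6 + O))
(b(n/A)*(-14))*321 = (((-5/(-11))*(-6 - 5/(-11)))*(-14))*321 = (((-5*(-1/11))*(-6 - 5*(-1/11)))*(-14))*321 = ((5*(-6 + 5/11)/11)*(-14))*321 = (((5/11)*(-61/11))*(-14))*321 = -305/121*(-14)*321 = (4270/121)*321 = 1370670/121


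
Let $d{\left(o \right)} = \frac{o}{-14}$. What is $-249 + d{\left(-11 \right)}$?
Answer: $- \frac{3475}{14} \approx -248.21$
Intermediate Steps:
$d{\left(o \right)} = - \frac{o}{14}$ ($d{\left(o \right)} = o \left(- \frac{1}{14}\right) = - \frac{o}{14}$)
$-249 + d{\left(-11 \right)} = -249 - - \frac{11}{14} = -249 + \frac{11}{14} = - \frac{3475}{14}$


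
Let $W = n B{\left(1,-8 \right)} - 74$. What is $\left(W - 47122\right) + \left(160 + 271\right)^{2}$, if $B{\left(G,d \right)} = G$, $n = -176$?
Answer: $138389$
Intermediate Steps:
$W = -250$ ($W = \left(-176\right) 1 - 74 = -176 - 74 = -250$)
$\left(W - 47122\right) + \left(160 + 271\right)^{2} = \left(-250 - 47122\right) + \left(160 + 271\right)^{2} = -47372 + 431^{2} = -47372 + 185761 = 138389$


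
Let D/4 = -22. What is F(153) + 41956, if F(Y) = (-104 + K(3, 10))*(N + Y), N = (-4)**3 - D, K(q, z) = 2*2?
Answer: 24256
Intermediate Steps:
D = -88 (D = 4*(-22) = -88)
K(q, z) = 4
N = 24 (N = (-4)**3 - 1*(-88) = -64 + 88 = 24)
F(Y) = -2400 - 100*Y (F(Y) = (-104 + 4)*(24 + Y) = -100*(24 + Y) = -2400 - 100*Y)
F(153) + 41956 = (-2400 - 100*153) + 41956 = (-2400 - 15300) + 41956 = -17700 + 41956 = 24256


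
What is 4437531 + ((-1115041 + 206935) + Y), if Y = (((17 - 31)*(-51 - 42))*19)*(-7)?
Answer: 3356259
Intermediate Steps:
Y = -173166 (Y = (-14*(-93)*19)*(-7) = (1302*19)*(-7) = 24738*(-7) = -173166)
4437531 + ((-1115041 + 206935) + Y) = 4437531 + ((-1115041 + 206935) - 173166) = 4437531 + (-908106 - 173166) = 4437531 - 1081272 = 3356259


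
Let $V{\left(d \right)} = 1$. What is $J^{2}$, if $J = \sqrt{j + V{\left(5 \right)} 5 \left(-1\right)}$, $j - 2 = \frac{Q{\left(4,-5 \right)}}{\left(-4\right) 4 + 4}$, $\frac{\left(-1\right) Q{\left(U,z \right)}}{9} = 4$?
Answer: $0$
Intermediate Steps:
$Q{\left(U,z \right)} = -36$ ($Q{\left(U,z \right)} = \left(-9\right) 4 = -36$)
$j = 5$ ($j = 2 - \frac{36}{\left(-4\right) 4 + 4} = 2 - \frac{36}{-16 + 4} = 2 - \frac{36}{-12} = 2 - -3 = 2 + 3 = 5$)
$J = 0$ ($J = \sqrt{5 + 1 \cdot 5 \left(-1\right)} = \sqrt{5 + 1 \left(-5\right)} = \sqrt{5 - 5} = \sqrt{0} = 0$)
$J^{2} = 0^{2} = 0$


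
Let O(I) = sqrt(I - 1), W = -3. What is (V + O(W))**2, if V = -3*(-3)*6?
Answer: 2912 + 216*I ≈ 2912.0 + 216.0*I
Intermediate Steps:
V = 54 (V = 9*6 = 54)
O(I) = sqrt(-1 + I)
(V + O(W))**2 = (54 + sqrt(-1 - 3))**2 = (54 + sqrt(-4))**2 = (54 + 2*I)**2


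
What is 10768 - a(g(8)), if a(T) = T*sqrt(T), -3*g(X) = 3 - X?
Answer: 10768 - 5*sqrt(15)/9 ≈ 10766.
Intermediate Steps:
g(X) = -1 + X/3 (g(X) = -(3 - X)/3 = -1 + X/3)
a(T) = T**(3/2)
10768 - a(g(8)) = 10768 - (-1 + (1/3)*8)**(3/2) = 10768 - (-1 + 8/3)**(3/2) = 10768 - (5/3)**(3/2) = 10768 - 5*sqrt(15)/9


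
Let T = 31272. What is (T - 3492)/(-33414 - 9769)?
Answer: -27780/43183 ≈ -0.64331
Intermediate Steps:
(T - 3492)/(-33414 - 9769) = (31272 - 3492)/(-33414 - 9769) = 27780/(-43183) = 27780*(-1/43183) = -27780/43183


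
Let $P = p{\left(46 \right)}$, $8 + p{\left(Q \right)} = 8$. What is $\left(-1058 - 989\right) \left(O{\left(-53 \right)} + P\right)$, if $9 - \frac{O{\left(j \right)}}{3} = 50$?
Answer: $251781$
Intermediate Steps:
$p{\left(Q \right)} = 0$ ($p{\left(Q \right)} = -8 + 8 = 0$)
$P = 0$
$O{\left(j \right)} = -123$ ($O{\left(j \right)} = 27 - 150 = -123$)
$\left(-1058 - 989\right) \left(O{\left(-53 \right)} + P\right) = \left(-1058 - 989\right) \left(-123 + 0\right) = \left(-2047\right) \left(-123\right) = 251781$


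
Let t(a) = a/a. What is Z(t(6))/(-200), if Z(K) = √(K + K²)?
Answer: -√2/200 ≈ -0.0070711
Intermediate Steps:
t(a) = 1
Z(t(6))/(-200) = √(1*(1 + 1))/(-200) = √(1*2)*(-1/200) = √2*(-1/200) = -√2/200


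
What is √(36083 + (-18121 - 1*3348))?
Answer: √14614 ≈ 120.89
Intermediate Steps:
√(36083 + (-18121 - 1*3348)) = √(36083 + (-18121 - 3348)) = √(36083 - 21469) = √14614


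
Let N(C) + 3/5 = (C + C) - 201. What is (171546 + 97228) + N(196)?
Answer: 1344822/5 ≈ 2.6896e+5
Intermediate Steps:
N(C) = -1008/5 + 2*C (N(C) = -⅗ + ((C + C) - 201) = -⅗ + (2*C - 201) = -⅗ + (-201 + 2*C) = -1008/5 + 2*C)
(171546 + 97228) + N(196) = (171546 + 97228) + (-1008/5 + 2*196) = 268774 + (-1008/5 + 392) = 268774 + 952/5 = 1344822/5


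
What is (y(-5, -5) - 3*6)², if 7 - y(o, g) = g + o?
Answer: 1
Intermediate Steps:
y(o, g) = 7 - g - o (y(o, g) = 7 - (g + o) = 7 + (-g - o) = 7 - g - o)
(y(-5, -5) - 3*6)² = ((7 - 1*(-5) - 1*(-5)) - 3*6)² = ((7 + 5 + 5) - 18)² = (17 - 18)² = (-1)² = 1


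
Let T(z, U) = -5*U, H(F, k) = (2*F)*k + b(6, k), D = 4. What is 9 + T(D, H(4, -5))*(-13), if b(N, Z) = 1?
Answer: -2526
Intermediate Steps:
H(F, k) = 1 + 2*F*k (H(F, k) = (2*F)*k + 1 = 2*F*k + 1 = 1 + 2*F*k)
9 + T(D, H(4, -5))*(-13) = 9 - 5*(1 + 2*4*(-5))*(-13) = 9 - 5*(1 - 40)*(-13) = 9 - 5*(-39)*(-13) = 9 + 195*(-13) = 9 - 2535 = -2526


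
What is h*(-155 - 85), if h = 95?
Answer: -22800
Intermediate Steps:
h*(-155 - 85) = 95*(-155 - 85) = 95*(-240) = -22800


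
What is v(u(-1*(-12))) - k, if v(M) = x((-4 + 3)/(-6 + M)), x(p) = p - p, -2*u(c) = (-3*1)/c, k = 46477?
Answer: -46477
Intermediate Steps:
u(c) = 3/(2*c) (u(c) = -(-3*1)/(2*c) = -(-3)/(2*c) = 3/(2*c))
x(p) = 0
v(M) = 0
v(u(-1*(-12))) - k = 0 - 1*46477 = 0 - 46477 = -46477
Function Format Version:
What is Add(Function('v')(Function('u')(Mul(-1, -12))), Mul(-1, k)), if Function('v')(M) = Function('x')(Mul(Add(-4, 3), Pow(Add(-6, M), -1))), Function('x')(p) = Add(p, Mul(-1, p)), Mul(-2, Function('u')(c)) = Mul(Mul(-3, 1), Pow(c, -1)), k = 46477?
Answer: -46477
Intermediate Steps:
Function('u')(c) = Mul(Rational(3, 2), Pow(c, -1)) (Function('u')(c) = Mul(Rational(-1, 2), Mul(Mul(-3, 1), Pow(c, -1))) = Mul(Rational(-1, 2), Mul(-3, Pow(c, -1))) = Mul(Rational(3, 2), Pow(c, -1)))
Function('x')(p) = 0
Function('v')(M) = 0
Add(Function('v')(Function('u')(Mul(-1, -12))), Mul(-1, k)) = Add(0, Mul(-1, 46477)) = Add(0, -46477) = -46477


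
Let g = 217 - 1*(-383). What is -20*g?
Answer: -12000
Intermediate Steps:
g = 600 (g = 217 + 383 = 600)
-20*g = -20*600 = -12000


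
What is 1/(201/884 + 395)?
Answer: 884/349381 ≈ 0.0025302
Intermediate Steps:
1/(201/884 + 395) = 1/(349381/884) = 884/349381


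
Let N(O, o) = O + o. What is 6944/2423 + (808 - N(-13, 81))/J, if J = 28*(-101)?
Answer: 4461153/1713061 ≈ 2.6042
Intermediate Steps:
J = -2828
6944/2423 + (808 - N(-13, 81))/J = 6944/2423 + (808 - (-13 + 81))/(-2828) = 6944*(1/2423) + (808 - 1*68)*(-1/2828) = 6944/2423 + (808 - 68)*(-1/2828) = 6944/2423 + 740*(-1/2828) = 6944/2423 - 185/707 = 4461153/1713061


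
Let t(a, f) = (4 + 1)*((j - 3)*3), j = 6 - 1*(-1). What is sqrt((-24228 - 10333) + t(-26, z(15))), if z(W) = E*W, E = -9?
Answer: I*sqrt(34501) ≈ 185.74*I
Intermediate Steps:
j = 7 (j = 6 + 1 = 7)
z(W) = -9*W
t(a, f) = 60 (t(a, f) = (4 + 1)*((7 - 3)*3) = 5*(4*3) = 5*12 = 60)
sqrt((-24228 - 10333) + t(-26, z(15))) = sqrt((-24228 - 10333) + 60) = sqrt(-34561 + 60) = sqrt(-34501) = I*sqrt(34501)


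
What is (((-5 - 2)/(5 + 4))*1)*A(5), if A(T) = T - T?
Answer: 0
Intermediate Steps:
A(T) = 0
(((-5 - 2)/(5 + 4))*1)*A(5) = (((-5 - 2)/(5 + 4))*1)*0 = (-7/9*1)*0 = (-7*⅑*1)*0 = -7/9*1*0 = -7/9*0 = 0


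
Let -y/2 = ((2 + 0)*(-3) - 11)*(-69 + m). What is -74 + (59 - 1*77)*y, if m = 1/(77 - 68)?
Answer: 42086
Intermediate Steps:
m = 1/9 ≈ 0.11111
y = -21080/9 (y = -2*((2 + 0)*(-3) - 11)*(-69 + 1/9) = -2*(2*(-3) - 11)*(-620)/9 = -2*(-6 - 11)*(-620)/9 = -(-34)*(-620)/9 = -2*10540/9 = -21080/9 ≈ -2342.2)
-74 + (59 - 1*77)*y = -74 + (59 - 1*77)*(-21080/9) = -74 + (59 - 77)*(-21080/9) = -74 - 18*(-21080/9) = -74 + 42160 = 42086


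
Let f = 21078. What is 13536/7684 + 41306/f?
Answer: 75338389/20245419 ≈ 3.7213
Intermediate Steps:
13536/7684 + 41306/f = 13536/7684 + 41306/21078 = 13536*(1/7684) + 41306*(1/21078) = 3384/1921 + 20653/10539 = 75338389/20245419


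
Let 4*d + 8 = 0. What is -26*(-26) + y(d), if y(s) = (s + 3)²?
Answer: 677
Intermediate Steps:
d = -2 (d = -2 + (¼)*0 = -2 + 0 = -2)
y(s) = (3 + s)²
-26*(-26) + y(d) = -26*(-26) + (3 - 2)² = 676 + 1² = 676 + 1 = 677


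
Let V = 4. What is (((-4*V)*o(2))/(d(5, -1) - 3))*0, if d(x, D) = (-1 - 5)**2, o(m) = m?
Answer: 0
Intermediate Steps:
d(x, D) = 36 (d(x, D) = (-6)**2 = 36)
(((-4*V)*o(2))/(d(5, -1) - 3))*0 = ((-4*4*2)/(36 - 3))*0 = (-16*2/33)*0 = -32*1/33*0 = -32/33*0 = 0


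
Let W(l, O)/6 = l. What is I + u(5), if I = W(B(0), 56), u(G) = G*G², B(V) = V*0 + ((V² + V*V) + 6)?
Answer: 161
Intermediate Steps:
B(V) = 6 + 2*V² (B(V) = 0 + ((V² + V²) + 6) = 0 + (2*V² + 6) = 0 + (6 + 2*V²) = 6 + 2*V²)
u(G) = G³
W(l, O) = 6*l
I = 36 (I = 6*(6 + 2*0²) = 6*(6 + 2*0) = 6*(6 + 0) = 6*6 = 36)
I + u(5) = 36 + 5³ = 36 + 125 = 161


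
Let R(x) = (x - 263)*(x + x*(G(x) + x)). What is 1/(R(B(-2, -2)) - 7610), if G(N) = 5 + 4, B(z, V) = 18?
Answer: -1/131090 ≈ -7.6283e-6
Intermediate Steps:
G(N) = 9
R(x) = (-263 + x)*(x + x*(9 + x)) (R(x) = (x - 263)*(x + x*(9 + x)) = (-263 + x)*(x + x*(9 + x)))
1/(R(B(-2, -2)) - 7610) = 1/(18*(-2630 + 18**2 - 253*18) - 7610) = 1/(18*(-2630 + 324 - 4554) - 7610) = 1/(18*(-6860) - 7610) = 1/(-123480 - 7610) = 1/(-131090) = -1/131090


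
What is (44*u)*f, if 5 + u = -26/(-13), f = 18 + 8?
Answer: -3432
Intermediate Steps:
f = 26
u = -3 (u = -5 - 26/(-13) = -5 - 26*(-1/13) = -5 + 2 = -3)
(44*u)*f = (44*(-3))*26 = -132*26 = -3432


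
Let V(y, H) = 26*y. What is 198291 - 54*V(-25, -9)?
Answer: 233391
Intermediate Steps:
198291 - 54*V(-25, -9) = 198291 - 1404*(-25) = 198291 - 54*(-650) = 198291 + 35100 = 233391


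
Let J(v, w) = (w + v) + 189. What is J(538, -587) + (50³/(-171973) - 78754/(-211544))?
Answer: 2540140222661/18189928156 ≈ 139.65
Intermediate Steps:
J(v, w) = 189 + v + w (J(v, w) = (v + w) + 189 = 189 + v + w)
J(538, -587) + (50³/(-171973) - 78754/(-211544)) = (189 + 538 - 587) + (50³/(-171973) - 78754/(-211544)) = 140 + (125000*(-1/171973) - 78754*(-1/211544)) = 140 + (-125000/171973 + 39377/105772) = 140 - 6449719179/18189928156 = 2540140222661/18189928156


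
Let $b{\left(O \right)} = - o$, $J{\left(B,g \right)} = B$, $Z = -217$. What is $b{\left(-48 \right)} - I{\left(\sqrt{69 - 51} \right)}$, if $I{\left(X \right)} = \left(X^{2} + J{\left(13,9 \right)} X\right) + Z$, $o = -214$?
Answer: $413 - 39 \sqrt{2} \approx 357.85$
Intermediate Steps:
$b{\left(O \right)} = 214$ ($b{\left(O \right)} = \left(-1\right) \left(-214\right) = 214$)
$I{\left(X \right)} = -217 + X^{2} + 13 X$ ($I{\left(X \right)} = \left(X^{2} + 13 X\right) - 217 = -217 + X^{2} + 13 X$)
$b{\left(-48 \right)} - I{\left(\sqrt{69 - 51} \right)} = 214 - \left(-217 + \left(\sqrt{69 - 51}\right)^{2} + 13 \sqrt{69 - 51}\right) = 214 - \left(-217 + \left(\sqrt{18}\right)^{2} + 13 \sqrt{18}\right) = 214 - \left(-217 + \left(3 \sqrt{2}\right)^{2} + 13 \cdot 3 \sqrt{2}\right) = 214 - \left(-217 + 18 + 39 \sqrt{2}\right) = 214 - \left(-199 + 39 \sqrt{2}\right) = 214 + \left(199 - 39 \sqrt{2}\right) = 413 - 39 \sqrt{2}$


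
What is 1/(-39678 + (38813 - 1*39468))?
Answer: -1/40333 ≈ -2.4794e-5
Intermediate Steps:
1/(-39678 + (38813 - 1*39468)) = 1/(-39678 + (38813 - 39468)) = 1/(-39678 - 655) = 1/(-40333) = -1/40333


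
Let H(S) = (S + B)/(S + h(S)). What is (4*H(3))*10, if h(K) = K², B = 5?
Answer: 80/3 ≈ 26.667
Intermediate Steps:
H(S) = (5 + S)/(S + S²) (H(S) = (S + 5)/(S + S²) = (5 + S)/(S + S²))
(4*H(3))*10 = (4*((5 + 3)/(3*(1 + 3))))*10 = (4*((⅓)*8/4))*10 = (4*((⅓)*(¼)*8))*10 = (4*(⅔))*10 = (8/3)*10 = 80/3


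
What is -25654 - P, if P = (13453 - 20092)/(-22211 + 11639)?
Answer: -90406909/3524 ≈ -25655.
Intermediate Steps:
P = 2213/3524 (P = -6639/(-10572) = -6639*(-1/10572) = 2213/3524 ≈ 0.62798)
-25654 - P = -25654 - 1*2213/3524 = -25654 - 2213/3524 = -90406909/3524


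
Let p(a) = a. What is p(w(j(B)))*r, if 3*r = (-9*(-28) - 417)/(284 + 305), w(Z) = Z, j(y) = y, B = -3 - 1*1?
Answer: 220/589 ≈ 0.37351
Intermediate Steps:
B = -4 (B = -3 - 1 = -4)
r = -55/589 (r = ((-9*(-28) - 417)/(284 + 305))/3 = ((252 - 417)/589)/3 = (-165*1/589)/3 = (⅓)*(-165/589) = -55/589 ≈ -0.093379)
p(w(j(B)))*r = -4*(-55/589) = 220/589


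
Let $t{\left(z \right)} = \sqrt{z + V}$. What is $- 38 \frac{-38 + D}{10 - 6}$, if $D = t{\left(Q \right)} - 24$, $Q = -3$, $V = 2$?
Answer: $589 - \frac{19 i}{2} \approx 589.0 - 9.5 i$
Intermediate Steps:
$t{\left(z \right)} = \sqrt{2 + z}$ ($t{\left(z \right)} = \sqrt{z + 2} = \sqrt{2 + z}$)
$D = -24 + i$ ($D = \sqrt{2 - 3} - 24 = \sqrt{-1} - 24 = i - 24 = -24 + i \approx -24.0 + 1.0 i$)
$- 38 \frac{-38 + D}{10 - 6} = - 38 \frac{-38 - \left(24 - i\right)}{10 - 6} = - 38 \frac{-62 + i}{4} = - 38 \left(-62 + i\right) \frac{1}{4} = - 38 \left(- \frac{31}{2} + \frac{i}{4}\right) = 589 - \frac{19 i}{2}$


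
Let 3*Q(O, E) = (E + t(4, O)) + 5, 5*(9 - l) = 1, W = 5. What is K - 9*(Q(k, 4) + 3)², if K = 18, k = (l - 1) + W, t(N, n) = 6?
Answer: -558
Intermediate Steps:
l = 44/5 (l = 9 - ⅕*1 = 9 - ⅕ = 44/5 ≈ 8.8000)
k = 64/5 (k = (44/5 - 1) + 5 = 39/5 + 5 = 64/5 ≈ 12.800)
Q(O, E) = 11/3 + E/3 (Q(O, E) = ((E + 6) + 5)/3 = ((6 + E) + 5)/3 = (11 + E)/3 = 11/3 + E/3)
K - 9*(Q(k, 4) + 3)² = 18 - 9*((11/3 + (⅓)*4) + 3)² = 18 - 9*((11/3 + 4/3) + 3)² = 18 - 9*(5 + 3)² = 18 - 9*8² = 18 - 9*64 = 18 - 576 = -558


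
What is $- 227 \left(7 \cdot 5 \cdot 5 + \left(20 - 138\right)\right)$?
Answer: $-12939$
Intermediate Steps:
$- 227 \left(7 \cdot 5 \cdot 5 + \left(20 - 138\right)\right) = - 227 \left(35 \cdot 5 + \left(20 - 138\right)\right) = - 227 \left(175 - 118\right) = \left(-227\right) 57 = -12939$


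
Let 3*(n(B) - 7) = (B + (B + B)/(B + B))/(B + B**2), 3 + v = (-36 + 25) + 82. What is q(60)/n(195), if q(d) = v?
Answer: 9945/1024 ≈ 9.7119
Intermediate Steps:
v = 68 (v = -3 + ((-36 + 25) + 82) = -3 + (-11 + 82) = -3 + 71 = 68)
q(d) = 68
n(B) = 7 + (1 + B)/(3*(B + B**2)) (n(B) = 7 + ((B + (B + B)/(B + B))/(B + B**2))/3 = 7 + ((B + (2*B)/((2*B)))/(B + B**2))/3 = 7 + ((B + (2*B)*(1/(2*B)))/(B + B**2))/3 = 7 + ((B + 1)/(B + B**2))/3 = 7 + ((1 + B)/(B + B**2))/3 = 7 + (1 + B)/(3*(B + B**2)))
q(60)/n(195) = 68/(7 + (1/3)/195) = 68/(7 + (1/3)*(1/195)) = 68/(7 + 1/585) = 68/(4096/585) = 68*(585/4096) = 9945/1024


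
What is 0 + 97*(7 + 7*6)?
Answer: 4753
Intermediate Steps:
0 + 97*(7 + 7*6) = 0 + 97*(7 + 42) = 0 + 97*49 = 0 + 4753 = 4753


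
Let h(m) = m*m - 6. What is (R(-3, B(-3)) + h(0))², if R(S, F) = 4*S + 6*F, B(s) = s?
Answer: 1296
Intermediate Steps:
h(m) = -6 + m² (h(m) = m² - 6 = -6 + m²)
(R(-3, B(-3)) + h(0))² = ((4*(-3) + 6*(-3)) + (-6 + 0²))² = ((-12 - 18) + (-6 + 0))² = (-30 - 6)² = (-36)² = 1296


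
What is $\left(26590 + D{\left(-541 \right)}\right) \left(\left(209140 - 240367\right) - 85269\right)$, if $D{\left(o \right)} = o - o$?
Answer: $-3097628640$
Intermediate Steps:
$D{\left(o \right)} = 0$
$\left(26590 + D{\left(-541 \right)}\right) \left(\left(209140 - 240367\right) - 85269\right) = \left(26590 + 0\right) \left(\left(209140 - 240367\right) - 85269\right) = 26590 \left(\left(209140 - 240367\right) - 85269\right) = 26590 \left(-31227 - 85269\right) = 26590 \left(-116496\right) = -3097628640$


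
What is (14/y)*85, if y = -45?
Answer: -238/9 ≈ -26.444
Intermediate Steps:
(14/y)*85 = (14/(-45))*85 = -1/45*14*85 = -14/45*85 = -238/9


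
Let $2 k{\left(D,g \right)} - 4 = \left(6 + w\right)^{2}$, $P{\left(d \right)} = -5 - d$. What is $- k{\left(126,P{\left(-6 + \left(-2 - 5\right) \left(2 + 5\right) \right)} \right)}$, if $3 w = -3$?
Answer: $- \frac{29}{2} \approx -14.5$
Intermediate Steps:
$w = -1$ ($w = \frac{1}{3} \left(-3\right) = -1$)
$k{\left(D,g \right)} = \frac{29}{2}$ ($k{\left(D,g \right)} = 2 + \frac{\left(6 - 1\right)^{2}}{2} = 2 + \frac{5^{2}}{2} = 2 + \frac{1}{2} \cdot 25 = 2 + \frac{25}{2} = \frac{29}{2}$)
$- k{\left(126,P{\left(-6 + \left(-2 - 5\right) \left(2 + 5\right) \right)} \right)} = \left(-1\right) \frac{29}{2} = - \frac{29}{2}$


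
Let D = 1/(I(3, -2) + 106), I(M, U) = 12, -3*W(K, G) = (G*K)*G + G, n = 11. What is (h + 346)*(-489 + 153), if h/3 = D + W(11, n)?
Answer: 19744200/59 ≈ 3.3465e+5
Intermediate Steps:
W(K, G) = -G/3 - K*G**2/3 (W(K, G) = -((G*K)*G + G)/3 = -(K*G**2 + G)/3 = -(G + K*G**2)/3 = -G/3 - K*G**2/3)
D = 1/118 (D = 1/(12 + 106) = 1/118 ≈ 0.0084746)
h = -158353/118 (h = 3*(1/118 - 1/3*11*(1 + 11*11)) = 3*(1/118 - 1/3*11*(1 + 121)) = 3*(1/118 - 1/3*11*122) = 3*(1/118 - 1342/3) = 3*(-158353/354) = -158353/118 ≈ -1342.0)
(h + 346)*(-489 + 153) = (-158353/118 + 346)*(-489 + 153) = -117525/118*(-336) = 19744200/59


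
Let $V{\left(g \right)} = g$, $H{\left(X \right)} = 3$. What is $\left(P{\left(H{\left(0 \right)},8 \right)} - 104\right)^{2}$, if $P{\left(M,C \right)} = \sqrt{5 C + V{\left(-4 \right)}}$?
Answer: $9604$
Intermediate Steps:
$P{\left(M,C \right)} = \sqrt{-4 + 5 C}$ ($P{\left(M,C \right)} = \sqrt{5 C - 4} = \sqrt{-4 + 5 C}$)
$\left(P{\left(H{\left(0 \right)},8 \right)} - 104\right)^{2} = \left(\sqrt{-4 + 5 \cdot 8} - 104\right)^{2} = \left(\sqrt{-4 + 40} - 104\right)^{2} = \left(\sqrt{36} - 104\right)^{2} = \left(6 - 104\right)^{2} = \left(-98\right)^{2} = 9604$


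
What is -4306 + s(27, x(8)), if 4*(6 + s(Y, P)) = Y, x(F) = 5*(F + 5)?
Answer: -17221/4 ≈ -4305.3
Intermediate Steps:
x(F) = 25 + 5*F (x(F) = 5*(5 + F) = 25 + 5*F)
s(Y, P) = -6 + Y/4
-4306 + s(27, x(8)) = -4306 + (-6 + (¼)*27) = -4306 + (-6 + 27/4) = -4306 + ¾ = -17221/4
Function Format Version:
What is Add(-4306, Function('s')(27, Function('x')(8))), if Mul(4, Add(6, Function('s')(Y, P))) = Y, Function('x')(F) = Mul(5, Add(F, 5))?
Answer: Rational(-17221, 4) ≈ -4305.3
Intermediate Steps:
Function('x')(F) = Add(25, Mul(5, F)) (Function('x')(F) = Mul(5, Add(5, F)) = Add(25, Mul(5, F)))
Function('s')(Y, P) = Add(-6, Mul(Rational(1, 4), Y))
Add(-4306, Function('s')(27, Function('x')(8))) = Add(-4306, Add(-6, Mul(Rational(1, 4), 27))) = Add(-4306, Add(-6, Rational(27, 4))) = Add(-4306, Rational(3, 4)) = Rational(-17221, 4)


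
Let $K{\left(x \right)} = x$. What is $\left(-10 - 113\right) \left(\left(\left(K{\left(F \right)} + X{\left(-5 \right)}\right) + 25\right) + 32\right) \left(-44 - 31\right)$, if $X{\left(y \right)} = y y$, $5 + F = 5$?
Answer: $756450$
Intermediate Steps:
$F = 0$ ($F = -5 + 5 = 0$)
$X{\left(y \right)} = y^{2}$
$\left(-10 - 113\right) \left(\left(\left(K{\left(F \right)} + X{\left(-5 \right)}\right) + 25\right) + 32\right) \left(-44 - 31\right) = \left(-10 - 113\right) \left(\left(\left(0 + \left(-5\right)^{2}\right) + 25\right) + 32\right) \left(-44 - 31\right) = - 123 \left(\left(\left(0 + 25\right) + 25\right) + 32\right) \left(-75\right) = - 123 \left(\left(25 + 25\right) + 32\right) \left(-75\right) = - 123 \left(50 + 32\right) \left(-75\right) = - 123 \cdot 82 \left(-75\right) = \left(-123\right) \left(-6150\right) = 756450$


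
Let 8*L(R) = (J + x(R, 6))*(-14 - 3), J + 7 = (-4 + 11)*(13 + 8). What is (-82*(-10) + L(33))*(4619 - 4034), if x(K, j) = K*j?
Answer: 238095/4 ≈ 59524.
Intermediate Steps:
J = 140 (J = -7 + (-4 + 11)*(13 + 8) = -7 + 7*21 = -7 + 147 = 140)
L(R) = -595/2 - 51*R/4 (L(R) = ((140 + R*6)*(-14 - 3))/8 = ((140 + 6*R)*(-17))/8 = (-2380 - 102*R)/8 = -595/2 - 51*R/4)
(-82*(-10) + L(33))*(4619 - 4034) = (-82*(-10) + (-595/2 - 51/4*33))*(4619 - 4034) = (820 + (-595/2 - 1683/4))*585 = (820 - 2873/4)*585 = (407/4)*585 = 238095/4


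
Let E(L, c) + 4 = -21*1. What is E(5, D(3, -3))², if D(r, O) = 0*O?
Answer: 625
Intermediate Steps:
D(r, O) = 0
E(L, c) = -25 (E(L, c) = -4 - 21*1 = -4 - 21 = -25)
E(5, D(3, -3))² = (-25)² = 625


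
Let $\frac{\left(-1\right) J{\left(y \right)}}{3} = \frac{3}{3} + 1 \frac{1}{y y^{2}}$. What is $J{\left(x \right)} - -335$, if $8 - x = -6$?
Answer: $\frac{911005}{2744} \approx 332.0$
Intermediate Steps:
$x = 14$ ($x = 8 - -6 = 8 + 6 = 14$)
$J{\left(y \right)} = -3 - \frac{3}{y^{3}}$ ($J{\left(y \right)} = - 3 \left(\frac{3}{3} + 1 \frac{1}{y y^{2}}\right) = - 3 \left(3 \cdot \frac{1}{3} + 1 \frac{1}{y^{3}}\right) = - 3 \left(1 + 1 \frac{1}{y^{3}}\right) = - 3 \left(1 + \frac{1}{y^{3}}\right) = -3 - \frac{3}{y^{3}}$)
$J{\left(x \right)} - -335 = \left(-3 - \frac{3}{2744}\right) - -335 = \left(-3 - \frac{3}{2744}\right) + 335 = - \frac{8235}{2744} + 335 = \frac{911005}{2744}$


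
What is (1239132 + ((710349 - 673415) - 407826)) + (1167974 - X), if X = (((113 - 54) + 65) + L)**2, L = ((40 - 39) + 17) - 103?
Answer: 2034693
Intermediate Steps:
L = -85 (L = (1 + 17) - 103 = 18 - 103 = -85)
X = 1521 (X = (((113 - 54) + 65) - 85)**2 = ((59 + 65) - 85)**2 = (124 - 85)**2 = 39**2 = 1521)
(1239132 + ((710349 - 673415) - 407826)) + (1167974 - X) = (1239132 + ((710349 - 673415) - 407826)) + (1167974 - 1*1521) = (1239132 + (36934 - 407826)) + (1167974 - 1521) = (1239132 - 370892) + 1166453 = 868240 + 1166453 = 2034693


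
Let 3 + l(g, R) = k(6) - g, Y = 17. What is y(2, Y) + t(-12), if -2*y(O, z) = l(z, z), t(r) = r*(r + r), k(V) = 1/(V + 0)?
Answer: 3575/12 ≈ 297.92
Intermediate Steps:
k(V) = 1/V
t(r) = 2*r² (t(r) = r*(2*r) = 2*r²)
l(g, R) = -17/6 - g (l(g, R) = -3 + (1/6 - g) = -3 + (⅙ - g) = -17/6 - g)
y(O, z) = 17/12 + z/2 (y(O, z) = -(-17/6 - z)/2 = 17/12 + z/2)
y(2, Y) + t(-12) = (17/12 + (½)*17) + 2*(-12)² = (17/12 + 17/2) + 2*144 = 119/12 + 288 = 3575/12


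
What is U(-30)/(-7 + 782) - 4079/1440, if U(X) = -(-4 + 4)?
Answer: -4079/1440 ≈ -2.8326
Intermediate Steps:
U(X) = 0 (U(X) = -1*0 = 0)
U(-30)/(-7 + 782) - 4079/1440 = 0/(-7 + 782) - 4079/1440 = 0/775 - 4079*1/1440 = 0*(1/775) - 4079/1440 = 0 - 4079/1440 = -4079/1440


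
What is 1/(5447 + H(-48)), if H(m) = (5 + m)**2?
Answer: 1/7296 ≈ 0.00013706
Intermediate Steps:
1/(5447 + H(-48)) = 1/(5447 + (5 - 48)**2) = 1/(5447 + (-43)**2) = 1/(5447 + 1849) = 1/7296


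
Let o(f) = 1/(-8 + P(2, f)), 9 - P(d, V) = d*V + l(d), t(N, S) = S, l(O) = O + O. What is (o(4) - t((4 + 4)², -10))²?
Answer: 11881/121 ≈ 98.190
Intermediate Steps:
l(O) = 2*O
P(d, V) = 9 - 2*d - V*d (P(d, V) = 9 - (d*V + 2*d) = 9 - (V*d + 2*d) = 9 - (2*d + V*d) = 9 + (-2*d - V*d) = 9 - 2*d - V*d)
o(f) = 1/(-3 - 2*f) (o(f) = 1/(-8 + (9 - 2*2 - 1*f*2)) = 1/(-8 + (9 - 4 - 2*f)) = 1/(-8 + (5 - 2*f)) = 1/(-3 - 2*f))
(o(4) - t((4 + 4)², -10))² = (-1/(3 + 2*4) - 1*(-10))² = (-1/(3 + 8) + 10)² = (-1/11 + 10)² = (109/11)² = 11881/121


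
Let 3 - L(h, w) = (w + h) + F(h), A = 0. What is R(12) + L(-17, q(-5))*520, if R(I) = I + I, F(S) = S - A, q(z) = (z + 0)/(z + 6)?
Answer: 21864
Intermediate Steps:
q(z) = z/(6 + z)
F(S) = S (F(S) = S - 1*0 = S + 0 = S)
L(h, w) = 3 - w - 2*h (L(h, w) = 3 - ((w + h) + h) = 3 - ((h + w) + h) = 3 - (w + 2*h) = 3 + (-w - 2*h) = 3 - w - 2*h)
R(I) = 2*I
R(12) + L(-17, q(-5))*520 = 2*12 + (3 - (-5)/(6 - 5) - 2*(-17))*520 = 24 + (3 - (-5)/1 + 34)*520 = 24 + (3 - (-5) + 34)*520 = 24 + (3 - 1*(-5) + 34)*520 = 24 + (3 + 5 + 34)*520 = 24 + 42*520 = 24 + 21840 = 21864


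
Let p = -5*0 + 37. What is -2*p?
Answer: -74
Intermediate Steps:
p = 37 (p = 0 + 37 = 37)
-2*p = -2*37 = -1*74 = -74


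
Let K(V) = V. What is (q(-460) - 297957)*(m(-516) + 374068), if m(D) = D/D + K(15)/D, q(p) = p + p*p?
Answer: -129902183397/4 ≈ -3.2476e+10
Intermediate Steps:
q(p) = p + p**2
m(D) = 1 + 15/D (m(D) = D/D + 15/D = 1 + 15/D)
(q(-460) - 297957)*(m(-516) + 374068) = (-460*(1 - 460) - 297957)*((15 - 516)/(-516) + 374068) = (-460*(-459) - 297957)*(-1/516*(-501) + 374068) = (211140 - 297957)*(167/172 + 374068) = -86817*64339863/172 = -129902183397/4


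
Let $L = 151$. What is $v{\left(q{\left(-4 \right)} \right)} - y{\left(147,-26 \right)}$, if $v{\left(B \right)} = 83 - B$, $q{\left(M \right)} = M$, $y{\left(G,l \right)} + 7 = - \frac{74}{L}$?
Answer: $\frac{14268}{151} \approx 94.49$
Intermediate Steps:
$y{\left(G,l \right)} = - \frac{1131}{151}$ ($y{\left(G,l \right)} = -7 - \frac{74}{151} = - \frac{1131}{151}$)
$v{\left(q{\left(-4 \right)} \right)} - y{\left(147,-26 \right)} = \left(83 - -4\right) - - \frac{1131}{151} = \left(83 + 4\right) + \frac{1131}{151} = 87 + \frac{1131}{151} = \frac{14268}{151}$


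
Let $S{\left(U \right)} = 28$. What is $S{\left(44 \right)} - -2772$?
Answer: $2800$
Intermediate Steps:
$S{\left(44 \right)} - -2772 = 28 - -2772 = 28 + 2772 = 2800$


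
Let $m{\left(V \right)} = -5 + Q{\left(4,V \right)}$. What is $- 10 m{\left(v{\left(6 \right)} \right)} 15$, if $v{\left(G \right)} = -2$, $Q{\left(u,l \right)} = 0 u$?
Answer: $750$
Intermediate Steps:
$Q{\left(u,l \right)} = 0$
$m{\left(V \right)} = -5$ ($m{\left(V \right)} = -5 + 0 = -5$)
$- 10 m{\left(v{\left(6 \right)} \right)} 15 = \left(-10\right) \left(-5\right) 15 = 50 \cdot 15 = 750$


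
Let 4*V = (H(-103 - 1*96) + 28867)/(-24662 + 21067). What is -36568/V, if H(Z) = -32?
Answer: 105169568/5767 ≈ 18236.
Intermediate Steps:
V = -5767/2876 (V = ((-32 + 28867)/(-24662 + 21067))/4 = (28835/(-3595))/4 = (28835*(-1/3595))/4 = (¼)*(-5767/719) = -5767/2876 ≈ -2.0052)
-36568/V = -36568/(-5767/2876) = -36568*(-2876/5767) = 105169568/5767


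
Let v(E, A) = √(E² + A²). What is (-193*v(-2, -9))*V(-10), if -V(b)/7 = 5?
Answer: 6755*√85 ≈ 62278.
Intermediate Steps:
V(b) = -35 (V(b) = -7*5 = -35)
v(E, A) = √(A² + E²)
(-193*v(-2, -9))*V(-10) = -193*√((-9)² + (-2)²)*(-35) = -193*√(81 + 4)*(-35) = -193*√85*(-35) = 6755*√85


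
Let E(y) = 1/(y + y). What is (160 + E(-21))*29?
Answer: 194851/42 ≈ 4639.3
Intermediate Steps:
E(y) = 1/(2*y)
(160 + E(-21))*29 = (160 + (½)/(-21))*29 = (160 + (½)*(-1/21))*29 = (160 - 1/42)*29 = (6719/42)*29 = 194851/42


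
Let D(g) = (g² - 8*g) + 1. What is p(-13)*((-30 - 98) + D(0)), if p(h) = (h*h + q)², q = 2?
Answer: -3713607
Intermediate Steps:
p(h) = (2 + h²)² (p(h) = (h*h + 2)² = (h² + 2)² = (2 + h²)²)
D(g) = 1 + g² - 8*g
p(-13)*((-30 - 98) + D(0)) = (2 + (-13)²)²*((-30 - 98) + (1 + 0² - 8*0)) = (2 + 169)²*(-128 + (1 + 0 + 0)) = 171²*(-128 + 1) = 29241*(-127) = -3713607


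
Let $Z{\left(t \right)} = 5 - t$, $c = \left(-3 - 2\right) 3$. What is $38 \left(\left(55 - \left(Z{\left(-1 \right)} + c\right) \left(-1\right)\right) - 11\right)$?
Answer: $1330$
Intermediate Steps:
$c = -15$ ($c = \left(-5\right) 3 = -15$)
$38 \left(\left(55 - \left(Z{\left(-1 \right)} + c\right) \left(-1\right)\right) - 11\right) = 38 \left(\left(55 - \left(\left(5 - -1\right) - 15\right) \left(-1\right)\right) - 11\right) = 38 \left(\left(55 - \left(\left(5 + 1\right) - 15\right) \left(-1\right)\right) - 11\right) = 38 \left(\left(55 - \left(6 - 15\right) \left(-1\right)\right) - 11\right) = 38 \left(\left(55 - \left(-9\right) \left(-1\right)\right) - 11\right) = 38 \left(\left(55 - 9\right) - 11\right) = 38 \left(46 - 11\right) = 38 \cdot 35 = 1330$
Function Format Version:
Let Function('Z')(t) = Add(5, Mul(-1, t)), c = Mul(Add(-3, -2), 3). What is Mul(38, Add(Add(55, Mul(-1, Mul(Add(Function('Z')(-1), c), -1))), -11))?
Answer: 1330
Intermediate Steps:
c = -15 (c = Mul(-5, 3) = -15)
Mul(38, Add(Add(55, Mul(-1, Mul(Add(Function('Z')(-1), c), -1))), -11)) = Mul(38, Add(Add(55, Mul(-1, Mul(Add(Add(5, Mul(-1, -1)), -15), -1))), -11)) = Mul(38, Add(Add(55, Mul(-1, Mul(Add(Add(5, 1), -15), -1))), -11)) = Mul(38, Add(Add(55, Mul(-1, Mul(Add(6, -15), -1))), -11)) = Mul(38, Add(Add(55, Mul(-1, Mul(-9, -1))), -11)) = Mul(38, Add(Add(55, Mul(-1, 9)), -11)) = Mul(38, Add(Add(55, -9), -11)) = Mul(38, Add(46, -11)) = Mul(38, 35) = 1330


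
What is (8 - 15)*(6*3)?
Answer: -126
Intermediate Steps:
(8 - 15)*(6*3) = -7*18 = -126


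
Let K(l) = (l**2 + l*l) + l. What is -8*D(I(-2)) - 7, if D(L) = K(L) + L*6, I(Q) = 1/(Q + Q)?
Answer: 6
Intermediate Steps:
K(l) = l + 2*l**2 (K(l) = (l**2 + l**2) + l = 2*l**2 + l = l + 2*l**2)
I(Q) = 1/(2*Q)
D(L) = 6*L + L*(1 + 2*L) (D(L) = L*(1 + 2*L) + L*6 = L*(1 + 2*L) + 6*L = 6*L + L*(1 + 2*L))
-8*D(I(-2)) - 7 = -8*(1/2)/(-2)*(7 + 2*((1/2)/(-2))) - 7 = -8*(1/2)*(-1/2)*(7 + 2*((1/2)*(-1/2))) - 7 = -(-2)*(7 + 2*(-1/4)) - 7 = -(-2)*(7 - 1/2) - 7 = -(-2)*13/2 - 7 = -8*(-13/8) - 7 = 13 - 7 = 6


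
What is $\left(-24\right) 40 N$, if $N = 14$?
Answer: $-13440$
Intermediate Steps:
$\left(-24\right) 40 N = \left(-24\right) 40 \cdot 14 = \left(-960\right) 14 = -13440$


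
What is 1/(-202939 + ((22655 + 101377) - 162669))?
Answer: -1/241576 ≈ -4.1395e-6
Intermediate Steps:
1/(-202939 + ((22655 + 101377) - 162669)) = 1/(-202939 + (124032 - 162669)) = 1/(-202939 - 38637) = 1/(-241576) = -1/241576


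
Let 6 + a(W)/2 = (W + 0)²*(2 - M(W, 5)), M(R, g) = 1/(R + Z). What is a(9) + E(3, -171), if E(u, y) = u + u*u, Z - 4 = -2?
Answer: 3402/11 ≈ 309.27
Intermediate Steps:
Z = 2 (Z = 4 - 2 = 2)
E(u, y) = u + u²
M(R, g) = 1/(2 + R) (M(R, g) = 1/(R + 2) = 1/(2 + R))
a(W) = -12 + 2*W²*(2 - 1/(2 + W)) (a(W) = -12 + 2*((W + 0)²*(2 - 1/(2 + W))) = -12 + 2*(W²*(2 - 1/(2 + W))) = -12 + 2*W²*(2 - 1/(2 + W)))
a(9) + E(3, -171) = 2*(-1*9² + 2*(-3 + 9²)*(2 + 9))/(2 + 9) + 3*(1 + 3) = 2*(-1*81 + 2*(-3 + 81)*11)/11 + 3*4 = 2*(1/11)*(-81 + 2*78*11) + 12 = 2*(1/11)*(-81 + 1716) + 12 = 2*(1/11)*1635 + 12 = 3270/11 + 12 = 3402/11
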